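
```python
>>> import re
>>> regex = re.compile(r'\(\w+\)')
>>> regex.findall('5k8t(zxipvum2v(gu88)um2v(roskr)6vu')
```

['(gu88)', '(roskr)']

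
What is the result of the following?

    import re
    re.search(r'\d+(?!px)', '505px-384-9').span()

A negative assertion filters positions out without eating any characters.
`re.search` scans for the first position where the pattern succeeds.
The match spans [0:2] → '50'.

(0, 2)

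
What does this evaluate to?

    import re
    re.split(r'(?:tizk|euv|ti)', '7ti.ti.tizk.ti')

`|` is ordered: at each position the engine commits to the first alternative that works.
Splitting on the pattern gives 5 pieces.

['7', '.', '.', '.', '']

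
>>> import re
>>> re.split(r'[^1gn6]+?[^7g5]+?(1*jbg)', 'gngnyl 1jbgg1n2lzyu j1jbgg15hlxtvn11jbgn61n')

['gngn', '1jbg', 'g1n', '1jbg', 'g1', '11jbg', 'n61n']

Pattern: one or more of any character except [1gn6] (lazy), then one or more of any character except [7g5] (lazy); then zero or more of a literal '1', then the literal 'jbg' (captured).
The `?` after the quantifier makes it lazy — it takes as little as possible before letting the rest of the pattern try.
Matches to split on: at [4:11] → 'yl 1jbg'; at [14:25] → '2lzyu j1jbg'; at [27:39] → '5hlxtvn11jbg'.
With a capturing group present, the delimiter's captured portion is kept in the result list.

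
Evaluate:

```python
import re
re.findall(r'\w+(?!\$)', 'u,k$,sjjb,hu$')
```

A negative assertion filters positions out without eating any characters.
`findall` yields the raw match text (3 of them) because the pattern has no groups.

['u', 'sjjb', 'h']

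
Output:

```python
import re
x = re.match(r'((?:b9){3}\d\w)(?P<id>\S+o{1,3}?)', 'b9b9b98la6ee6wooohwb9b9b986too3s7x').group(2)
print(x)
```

The pattern matches the literal 'b9' repeated 3 times, then a digit, then a word character (captured); then one or more of a non-whitespace character, then 1 to 3 of the literal 'o' (lazy) (captured as 'id').
`re.match` only tries the pattern at the start of the string.
The match spans [0:30] → 'b9b9b98la6ee6wooohwb9b9b986too'.
Captured: group 1 = 'b9b9b98l', group 2 = 'a6ee6wooohwb9b9b986too'.

a6ee6wooohwb9b9b986too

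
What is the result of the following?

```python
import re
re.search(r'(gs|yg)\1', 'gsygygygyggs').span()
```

After group 1 captures some text, `\1` only succeeds where that same text appears again.
`re.search` tries every starting position until one works.
The match spans [2:6] → 'ygyg'.
Captured: group 1 = 'yg'.

(2, 6)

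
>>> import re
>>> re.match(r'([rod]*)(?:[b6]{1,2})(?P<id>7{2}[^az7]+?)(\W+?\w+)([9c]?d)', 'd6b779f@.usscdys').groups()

The match spans [0:14] → 'd6b779f@.usscd'.
Captured: group 1 = 'd', group 2 = '779f', group 3 = '@.ussc', group 4 = 'd'.

('d', '779f', '@.ussc', 'd')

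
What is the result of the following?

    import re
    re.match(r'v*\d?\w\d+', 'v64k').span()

(0, 3)

`match` is anchored at position 0; if the pattern doesn't fit there, it returns None.
The match spans [0:3] → 'v64'.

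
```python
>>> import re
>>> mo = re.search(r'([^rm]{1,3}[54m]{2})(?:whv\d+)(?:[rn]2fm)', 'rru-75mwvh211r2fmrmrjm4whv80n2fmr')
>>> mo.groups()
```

The match spans [20:32] → 'jm4whv80n2fm'.
Captured: group 1 = 'jm4'.

('jm4',)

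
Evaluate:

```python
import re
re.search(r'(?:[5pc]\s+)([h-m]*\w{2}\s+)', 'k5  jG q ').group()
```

'5  jG '

This matches one of [5pc], then one or more of whitespace (non-capturing group); then zero or more of a character in [h-m], then exactly 2 of a word character, then one or more of whitespace (captured).
Unlike `match`, `search` isn't anchored — it looks for the pattern anywhere in the string.
The match spans [1:7] → '5  jG '.
Captured: group 1 = 'jG '.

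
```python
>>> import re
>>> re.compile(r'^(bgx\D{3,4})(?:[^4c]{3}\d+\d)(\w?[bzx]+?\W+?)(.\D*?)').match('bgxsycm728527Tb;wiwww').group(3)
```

'w'

The match spans [0:17] → 'bgxsycm728527Tb;w'.
Captured: group 1 = 'bgxsycm', group 2 = 'Tb;', group 3 = 'w'.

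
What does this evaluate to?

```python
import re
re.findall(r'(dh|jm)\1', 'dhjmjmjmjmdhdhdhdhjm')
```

After group 1 captures some text, `\1` only succeeds where that same text appears again.
With a single group, `findall` returns only what that group captured — 4 items.

['jm', 'jm', 'dh', 'dh']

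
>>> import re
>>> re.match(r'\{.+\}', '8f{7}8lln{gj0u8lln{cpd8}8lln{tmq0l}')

None

With `match`, the pattern is implicitly anchored at the beginning.
Here the string doesn't start with a match, so the call returns None.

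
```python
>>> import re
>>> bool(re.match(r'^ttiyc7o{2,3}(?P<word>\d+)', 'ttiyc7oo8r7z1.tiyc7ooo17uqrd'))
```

True

This matches anchored at the start of the string; then the literal 'tti', then the literal 'yc7', then 2 to 3 of the literal 'o'; then one or more of a digit (captured as 'word').
`re.match` won't scan ahead — the pattern has to work from the very first character.
The match spans [0:9] → 'ttiyc7oo8'.
Captured: group 1 = '8'.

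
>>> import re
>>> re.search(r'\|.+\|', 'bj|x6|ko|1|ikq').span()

The match spans [2:11] → '|x6|ko|1|'.

(2, 11)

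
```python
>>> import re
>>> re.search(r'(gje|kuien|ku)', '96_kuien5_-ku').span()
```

`|` is ordered: at each position the engine commits to the first alternative that works.
`search` walks the string left to right and returns the first match it finds.
The match spans [3:8] → 'kuien'.
Captured: group 1 = 'kuien'.

(3, 8)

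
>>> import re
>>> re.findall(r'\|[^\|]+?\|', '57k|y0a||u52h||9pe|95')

['|y0a|', '|u52h|', '|9pe|']

Walking the string: at [3:8] → '|y0a|'; at [8:14] → '|u52h|'; at [14:19] → '|9pe|'.
No capturing groups, so `findall` returns the 3 full match strings.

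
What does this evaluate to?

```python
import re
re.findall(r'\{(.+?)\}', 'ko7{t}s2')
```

['t']

Walking the string: at [3:6] match '{t}', group 1 = 't'.
`findall` collects group 1 from the one match (1 total).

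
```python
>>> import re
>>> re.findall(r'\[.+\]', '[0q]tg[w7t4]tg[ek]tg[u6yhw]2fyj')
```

['[0q]tg[w7t4]tg[ek]tg[u6yhw]']

`findall` yields the raw match text (1 of them) because the pattern has no groups.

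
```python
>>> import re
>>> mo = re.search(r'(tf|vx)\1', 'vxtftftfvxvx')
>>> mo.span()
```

The backreference `\1` re-matches whatever the first group consumed, character for character.
`re.search` scans for the first position where the pattern succeeds.
The match spans [2:6] → 'tftf'.
Captured: group 1 = 'tf'.

(2, 6)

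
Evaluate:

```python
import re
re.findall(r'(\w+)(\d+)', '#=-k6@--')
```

Pattern: one or more of a word character (captured); then one or more of a digit (captured).
Multiple groups make `findall` return tuples — one 2-tuple for the one match.

[('k', '6')]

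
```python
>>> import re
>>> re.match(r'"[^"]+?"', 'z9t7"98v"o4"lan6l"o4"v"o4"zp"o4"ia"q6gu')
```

`re.match` won't scan ahead — the pattern has to work from the very first character.
Here the string doesn't start with a match, so the call returns None.

None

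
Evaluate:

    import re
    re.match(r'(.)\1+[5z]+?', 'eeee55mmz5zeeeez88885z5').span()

The backreference `\1` re-matches whatever the first group consumed, character for character.
`re.match` won't scan ahead — the pattern has to work from the very first character.
The match spans [0:5] → 'eeee5'.
Captured: group 1 = 'e'.

(0, 5)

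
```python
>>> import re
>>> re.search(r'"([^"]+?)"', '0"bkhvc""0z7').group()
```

The match spans [1:8] → '"bkhvc"'.

'"bkhvc"'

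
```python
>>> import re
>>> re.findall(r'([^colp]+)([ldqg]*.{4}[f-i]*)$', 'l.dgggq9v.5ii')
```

[('.dgggq9v', '.5ii')]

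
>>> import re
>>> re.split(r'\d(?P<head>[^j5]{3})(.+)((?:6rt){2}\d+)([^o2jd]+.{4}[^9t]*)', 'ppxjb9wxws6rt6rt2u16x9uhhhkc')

This matches a digit; then exactly 3 of any character except [j5] (captured as 'head'); then one or more of any character (captured); then the literal '6rt' repeated 2 times, then one or more of a digit (captured); then one or more of any character except [o2jd], then exactly 4 of any character, then zero or more of any character except [9t] (captured).
Matches to split on: at [5:28] → '9wxws6rt6rt2u16x9uhhhkc'.
Because the pattern has a capturing group, `split` also inserts each captured text between the pieces.

['ppxjb', 'wxw', 's', '6rt6rt2', 'u16x9uhhhkc', '']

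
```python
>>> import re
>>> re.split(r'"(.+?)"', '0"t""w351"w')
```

['0', 't', '', 'w351', 'w']

With the lazy modifier that quantifier settles for the fewest repetitions that let the rest of the pattern succeed (the atoms after it are unaffected and can still be greedy).
Matches to split on: at [1:4] → '"t"'; at [4:10] → '"w351"'.
Because the pattern has a capturing group, `split` also inserts each captured text between the pieces.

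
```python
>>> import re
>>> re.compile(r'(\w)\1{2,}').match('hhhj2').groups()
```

('h',)

`\1` is not a pattern — it's the concrete string captured by group 1, re-applied verbatim.
`re.match` only tries the pattern at the start of the string.
The match spans [0:3] → 'hhh'.
Captured: group 1 = 'h'.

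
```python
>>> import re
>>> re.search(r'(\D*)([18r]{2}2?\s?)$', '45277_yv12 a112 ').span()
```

(10, 16)

The pattern matches zero or more of a non-digit (captured); then exactly 2 of one of [18r], then optionally the literal '2', then optionally whitespace (captured); then anchored at the end.
The match spans [10:16] → ' a112 '.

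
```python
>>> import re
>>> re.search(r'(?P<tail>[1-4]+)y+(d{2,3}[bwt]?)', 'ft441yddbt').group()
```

'441yddb'

The pattern matches one or more of a character in [1-4] (captured as 'tail'); then one or more of a literal 'y'; then 2 to 3 of a literal 'd', then optionally one of [bwt] (captured).
The match spans [2:9] → '441yddb'.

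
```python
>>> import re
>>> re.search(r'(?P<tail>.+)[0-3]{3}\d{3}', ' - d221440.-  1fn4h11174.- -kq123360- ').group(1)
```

' - d221440.-  1fn4h11174.- -kq'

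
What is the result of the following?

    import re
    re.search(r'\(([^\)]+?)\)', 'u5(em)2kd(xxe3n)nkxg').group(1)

'em'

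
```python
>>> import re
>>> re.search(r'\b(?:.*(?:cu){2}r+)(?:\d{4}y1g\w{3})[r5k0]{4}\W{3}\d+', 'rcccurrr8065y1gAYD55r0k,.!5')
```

None

Here the pattern never matches, so the call returns None.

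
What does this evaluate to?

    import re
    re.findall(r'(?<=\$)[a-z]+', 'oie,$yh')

['yh']

The lookaround is zero-width — it requires the adjacent text to match without consuming it, so the asserted text isn't part of the match.
Since nothing is captured, `findall` lists the 1 matched substring directly.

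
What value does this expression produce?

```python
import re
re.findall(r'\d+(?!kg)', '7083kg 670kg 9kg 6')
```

['708', '67', '6']

The negative lookaround is zero-width — it rules out positions where the adjacent text would match, without consuming anything.
No capturing groups, so `findall` returns the 3 full match strings.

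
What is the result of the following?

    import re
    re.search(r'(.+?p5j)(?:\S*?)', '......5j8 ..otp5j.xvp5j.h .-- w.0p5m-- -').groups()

The match spans [0:17] → '......5j8 ..otp5j'.
Captured: group 1 = '......5j8 ..otp5j'.

('......5j8 ..otp5j',)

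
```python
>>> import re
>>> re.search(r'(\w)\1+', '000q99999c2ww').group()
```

A backreference is literal: `\1` must see the identical characters the first group matched.
The match spans [0:3] → '000'.

'000'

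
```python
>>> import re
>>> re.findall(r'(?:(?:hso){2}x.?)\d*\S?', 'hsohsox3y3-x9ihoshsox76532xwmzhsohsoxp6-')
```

['hsohsox3y', 'hsohsoxp6-']

This matches the literal 'hso' repeated 2 times, then the literal 'x', then optionally any character (non-capturing group); then zero or more of a digit, then optionally a non-whitespace character.
No capturing groups, so `findall` returns the 2 full match strings.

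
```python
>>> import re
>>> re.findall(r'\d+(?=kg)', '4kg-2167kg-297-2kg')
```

Lookahead/lookbehind check context without consuming it, so the matched span excludes the asserted characters.
Walking the string: at [0:1] → '4'; at [4:8] → '2167'; at [15:16] → '2'.
With no groups in the pattern, `findall` gives back each whole match — 3 here.

['4', '2167', '2']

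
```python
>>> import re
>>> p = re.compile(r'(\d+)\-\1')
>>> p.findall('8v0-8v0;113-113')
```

['113']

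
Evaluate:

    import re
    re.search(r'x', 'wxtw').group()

'x'

Pattern: a literal 'x'.
The match spans [1:2] → 'x'.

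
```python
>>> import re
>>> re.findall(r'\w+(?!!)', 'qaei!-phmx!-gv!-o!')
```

The negative lookahead/lookbehind blocks any match where the forbidden context is present.
With no groups in the pattern, `findall` gives back each whole match — 3 here.

['qae', 'phm', 'g']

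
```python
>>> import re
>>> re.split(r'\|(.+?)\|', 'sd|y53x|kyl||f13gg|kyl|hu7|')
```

['sd', 'y53x', 'kyl', '|f13gg', 'kyl', 'hu7', '']

A `+?`/`*?`/`{m,n}?` starts at its minimum and grows only as far as needed for what follows to match.
With a capturing group present, the delimiter's captured portion is kept in the result list.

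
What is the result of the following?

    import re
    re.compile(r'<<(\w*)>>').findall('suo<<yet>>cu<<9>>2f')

['yet', '9']

Walking the string: at [3:10] match '<<yet>>', group 1 = 'yet'; at [12:17] match '<<9>>', group 1 = '9'.
Because there's exactly one group, `findall` drops the full match and keeps group 1 from each hit.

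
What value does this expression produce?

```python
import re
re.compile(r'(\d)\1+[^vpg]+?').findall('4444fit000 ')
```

A backreference is literal: `\1` must see the identical characters the first group matched.
Walking the string: at [0:5] match '4444f', group 1 = '4'; at [7:11] match '000 ', group 1 = '0'.
Because there's exactly one group, `findall` drops the full match and keeps group 1 from each hit.

['4', '0']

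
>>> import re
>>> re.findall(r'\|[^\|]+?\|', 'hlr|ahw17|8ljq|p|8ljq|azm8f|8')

Matches: at [3:10] → '|ahw17|'; at [14:17] → '|p|'; at [21:28] → '|azm8f|'.
Since nothing is captured, `findall` lists the 3 matched substrings directly.

['|ahw17|', '|p|', '|azm8f|']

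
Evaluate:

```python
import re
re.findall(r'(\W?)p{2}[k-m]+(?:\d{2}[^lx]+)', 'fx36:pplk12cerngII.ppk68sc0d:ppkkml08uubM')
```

This matches optionally a non-word character (captured); then exactly 2 of the literal 'p', then one or more of a character in [k-m]; then exactly 2 of a digit, then one or more of any character except [lx] (non-capturing group).
Matches: at [4:34] match ':pplk12cerngII.ppk68sc0d:ppkkm', group 1 = ':'.
Because there's exactly one group, `findall` drops the full match and keeps group 1 from the one hit.

[':']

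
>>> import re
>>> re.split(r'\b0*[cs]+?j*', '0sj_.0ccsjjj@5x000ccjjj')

The `?` after the quantifier makes it lazy — it takes as little as possible before letting the rest of the pattern try.
Each match becomes a cut point; 3 segments remain.

['', '_.', 'csjjj@5x000ccjjj']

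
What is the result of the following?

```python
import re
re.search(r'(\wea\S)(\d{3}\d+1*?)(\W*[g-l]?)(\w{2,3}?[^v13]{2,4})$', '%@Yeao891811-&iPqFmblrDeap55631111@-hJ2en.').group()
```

Pattern: a word character, then the literal 'ea', then a non-whitespace character (captured); then exactly 3 of a digit, then one or more of a digit, then zero or more of the literal '1' (lazy) (captured); then zero or more of a non-word character, then optionally a character in [g-l] (captured); then 2 to 3 of a word character (lazy), then 2 to 4 of any character except [v13] (captured); then anchored at the end.
`search` walks the string left to right and returns the first match it finds.
The match spans [22:42] → 'Deap55631111@-hJ2en.'.
Captured: group 1 = 'Deap', group 2 = '55631111', group 3 = '@-h', group 4 = 'J2en.'.

'Deap55631111@-hJ2en.'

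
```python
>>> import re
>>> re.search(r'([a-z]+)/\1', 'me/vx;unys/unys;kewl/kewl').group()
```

'unys/unys'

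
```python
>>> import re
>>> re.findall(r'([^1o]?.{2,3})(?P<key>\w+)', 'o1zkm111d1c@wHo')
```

`findall` packs the 2 group values into a tuple for every match.

[('o1z', 'km111d1c'), ('@wH', 'o')]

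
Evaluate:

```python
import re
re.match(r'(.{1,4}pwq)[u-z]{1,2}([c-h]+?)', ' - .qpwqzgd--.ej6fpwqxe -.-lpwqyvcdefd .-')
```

Pattern: 1 to 4 of any character, then the literal 'pwq' (captured); then 1 to 2 of a character in [u-z]; then one or more of a character in [c-h] (lazy) (captured).
`re.match` won't scan ahead — the pattern has to work from the very first character.
Here position 0 doesn't satisfy it, so the call returns None.

None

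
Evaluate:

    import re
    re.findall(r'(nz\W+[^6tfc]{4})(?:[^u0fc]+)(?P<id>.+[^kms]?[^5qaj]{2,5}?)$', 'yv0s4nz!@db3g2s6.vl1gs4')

[('nz!@db3g', 'gs4')]

Pattern: the literal 'nz', then one or more of a non-word character, then exactly 4 of any character except [6tfc] (captured); then one or more of any character except [u0fc] (non-capturing group); then one or more of any character, then optionally any character except [kms], then 2 to 5 of any character except [5qaj] (lazy) (captured as 'id'); then anchored at the end.
`findall` packs the 2 group values into a tuple for every match.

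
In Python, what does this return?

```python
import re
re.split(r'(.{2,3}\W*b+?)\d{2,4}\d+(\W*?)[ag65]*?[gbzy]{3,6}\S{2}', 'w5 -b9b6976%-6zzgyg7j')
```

The pattern matches 2 to 3 of any character, then zero or more of a non-word character, then one or more of the literal 'b' (lazy) (captured); then 2 to 4 of a digit, then one or more of a digit; then zero or more of a non-word character (lazy) (captured); then zero or more of one of [ag65] (lazy), then 3 to 6 of one of [gbzy], then exactly 2 of a non-whitespace character.
Matches to split on: at [3:21] → '-b9b6976%-6zzgyg7j'.
`re.split` interleaves the captured-group text with the surrounding fragments.

['w5 ', '-b9b', '%-', '']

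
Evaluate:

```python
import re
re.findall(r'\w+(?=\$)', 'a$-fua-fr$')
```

The `(?=…)`/`(?<=…)` assertion just peeks at neighbouring text; it doesn't advance the match position.
Scanning left to right: at [0:1] → 'a'; at [7:9] → 'fr'.
With no groups in the pattern, `findall` gives back each whole match — 2 here.

['a', 'fr']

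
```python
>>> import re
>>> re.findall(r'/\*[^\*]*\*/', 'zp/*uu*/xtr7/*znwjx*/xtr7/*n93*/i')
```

`findall` yields the raw match text (3 of them) because the pattern has no groups.

['/*uu*/', '/*znwjx*/', '/*n93*/']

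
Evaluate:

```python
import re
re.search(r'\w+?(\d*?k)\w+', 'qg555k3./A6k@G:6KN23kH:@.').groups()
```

The match spans [0:7] → 'qg555k3'.
Captured: group 1 = '555k'.

('555k',)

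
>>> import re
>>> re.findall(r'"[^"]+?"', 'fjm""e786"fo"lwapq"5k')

Walking the string: at [4:10] → '"e786"'; at [12:19] → '"lwapq"'.
Since nothing is captured, `findall` lists the 2 matched substrings directly.

['"e786"', '"lwapq"']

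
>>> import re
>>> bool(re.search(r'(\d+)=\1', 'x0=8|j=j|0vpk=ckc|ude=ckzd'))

False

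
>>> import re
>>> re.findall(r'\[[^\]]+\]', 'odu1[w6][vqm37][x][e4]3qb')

['[w6]', '[vqm37]', '[x]', '[e4]']

Matches: at [4:8] → '[w6]'; at [8:15] → '[vqm37]'; at [15:18] → '[x]'; at [18:22] → '[e4]'.
With no groups in the pattern, `findall` gives back each whole match — 4 here.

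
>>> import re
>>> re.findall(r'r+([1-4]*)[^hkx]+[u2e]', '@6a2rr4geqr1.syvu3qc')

['4']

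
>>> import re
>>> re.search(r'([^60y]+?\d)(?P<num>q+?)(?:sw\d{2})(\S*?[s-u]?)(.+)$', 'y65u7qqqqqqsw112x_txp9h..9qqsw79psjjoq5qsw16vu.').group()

'5u7qqqqqqsw112x_txp9h..9qqsw79psjjoq5qsw16vu.'

The pattern matches one or more of any character except [60y] (lazy), then a digit (captured); then one or more of a literal 'q' (lazy) (captured as 'num'); then the literal 'sw', then exactly 2 of a digit (non-capturing group); then zero or more of a non-whitespace character (lazy), then optionally a character in [s-u] (captured); then one or more of any character (captured); then anchored at the end.
`re.search` scans for the first position where the pattern succeeds.
The match spans [2:47] → '5u7qqqqqqsw112x_txp9h..9qqsw79psjjoq5qsw16vu.'.
Captured: group 1 = '5u7', group 2 = 'qqqqqq', group 3 = '', group 4 = '2x_txp9h..9qqsw79psjjoq5qsw16vu.'.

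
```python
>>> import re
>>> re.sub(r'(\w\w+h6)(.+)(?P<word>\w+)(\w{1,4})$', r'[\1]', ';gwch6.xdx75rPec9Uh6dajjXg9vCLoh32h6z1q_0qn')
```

Pattern: a word character, then one or more of a word character, then the literal 'h6' (captured); then one or more of any character (captured); then one or more of a word character (captured as 'word'); then 1 to 4 of a word character (captured); then anchored at the end.
Matches: at [1:43] → 'gwch6.xdx75rPec9Uh6dajjXg9vCLoh32h6z1q_0qn'.
`\1` in the replacement pulls in group 1's text for each match.

';[gwch6]'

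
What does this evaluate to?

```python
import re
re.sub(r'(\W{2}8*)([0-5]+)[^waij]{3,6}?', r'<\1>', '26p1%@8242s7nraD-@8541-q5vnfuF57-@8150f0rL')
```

A `+?`/`*?`/`{m,n}?` starts at its minimum and grows only as far as needed for what follows to match.
`\1` in the replacement pulls in group 1's text for each match.

'26p1<%@8>raD<-@8>vnfuF57<-@8>L'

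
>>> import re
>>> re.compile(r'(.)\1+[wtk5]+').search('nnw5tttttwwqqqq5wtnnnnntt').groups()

The match spans [0:11] → 'nnw5tttttww'.
Captured: group 1 = 'n'.

('n',)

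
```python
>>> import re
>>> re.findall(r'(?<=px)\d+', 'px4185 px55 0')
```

The lookaround is zero-width — it requires the adjacent text to match without consuming it, so the asserted text isn't part of the match.
No capturing groups, so `findall` returns the 2 full match strings.

['4185', '55']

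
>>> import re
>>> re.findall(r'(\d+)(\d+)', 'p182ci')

[('18', '2')]

This matches one or more of a digit (captured); then one or more of a digit (captured).
`findall` packs the 2 group values into a tuple for every match.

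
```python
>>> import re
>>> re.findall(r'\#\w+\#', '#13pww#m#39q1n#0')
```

['#13pww#', '#39q1n#']

Since nothing is captured, `findall` lists the 2 matched substrings directly.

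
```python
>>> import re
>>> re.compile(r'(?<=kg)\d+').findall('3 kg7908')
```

Lookahead/lookbehind check context without consuming it, so the matched span excludes the asserted characters.
`findall` yields the raw match text (1 of them) because the pattern has no groups.

['7908']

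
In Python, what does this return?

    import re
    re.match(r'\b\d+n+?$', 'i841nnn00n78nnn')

None

`re.match` won't scan ahead — the pattern has to work from the very first character.
Here position 0 doesn't satisfy it, so the call returns None.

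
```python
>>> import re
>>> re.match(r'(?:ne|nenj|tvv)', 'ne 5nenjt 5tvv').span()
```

(0, 2)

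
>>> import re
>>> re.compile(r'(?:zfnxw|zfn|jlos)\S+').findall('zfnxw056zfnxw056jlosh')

['zfnxw056zfnxw056jlosh']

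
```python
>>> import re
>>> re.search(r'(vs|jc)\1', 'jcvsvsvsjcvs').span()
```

(2, 6)

`\1` has to match the exact text group 1 already captured.
The match spans [2:6] → 'vsvs'.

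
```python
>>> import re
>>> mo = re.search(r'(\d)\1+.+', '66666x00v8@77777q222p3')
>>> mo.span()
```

`\1` is not a pattern — it's the concrete string captured by group 1, re-applied verbatim.
Unlike `match`, `search` isn't anchored — it looks for the pattern anywhere in the string.
The match spans [0:22] → '66666x00v8@77777q222p3'.
Captured: group 1 = '6'.

(0, 22)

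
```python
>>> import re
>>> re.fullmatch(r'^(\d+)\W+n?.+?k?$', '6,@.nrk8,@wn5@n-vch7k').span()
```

(0, 21)

`re.fullmatch` is like wrapping the pattern in `^…$` (in single-line mode).
The match spans [0:21] → '6,@.nrk8,@wn5@n-vch7k'.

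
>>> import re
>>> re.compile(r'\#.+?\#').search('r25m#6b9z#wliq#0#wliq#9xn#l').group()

'#6b9z#'

With the lazy modifier that quantifier settles for the fewest repetitions that let the rest of the pattern succeed (the atoms after it are unaffected and can still be greedy).
`re.search` scans for the first position where the pattern succeeds.
The match spans [4:10] → '#6b9z#'.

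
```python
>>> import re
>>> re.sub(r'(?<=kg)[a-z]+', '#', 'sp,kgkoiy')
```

'sp,kg#'

The `(?=…)`/`(?<=…)` assertion just peeks at neighbouring text; it doesn't advance the match position.
Matches: at [5:9] → 'koiy'.
Each match is replaced by '#'.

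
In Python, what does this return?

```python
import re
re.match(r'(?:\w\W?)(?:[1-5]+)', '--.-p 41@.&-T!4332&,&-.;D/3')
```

None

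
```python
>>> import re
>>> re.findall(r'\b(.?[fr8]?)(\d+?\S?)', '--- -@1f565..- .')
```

[('1f', '56')]

Pattern: a word boundary (`\b`, zero-width); then optionally any character, then optionally one of [fr8] (captured); then one or more of a digit (lazy), then optionally a non-whitespace character (captured).
Matches: at [6:10] match '1f56', groups = ('1f', '56').
2 groups means the one result is a tuple of 2 captured strings — 1 here.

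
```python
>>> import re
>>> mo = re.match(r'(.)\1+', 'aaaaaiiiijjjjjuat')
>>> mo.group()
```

'aaaaa'

The backreference `\1` re-matches whatever the first group consumed, character for character.
With `match`, the pattern is implicitly anchored at the beginning.
The match spans [0:5] → 'aaaaa'.
Captured: group 1 = 'a'.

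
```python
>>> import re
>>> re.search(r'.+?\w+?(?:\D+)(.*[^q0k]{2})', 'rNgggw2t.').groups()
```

('2t.',)

The pattern matches one or more of any character (lazy), then one or more of a word character (lazy); then one or more of a non-digit (non-capturing group); then zero or more of any character, then exactly 2 of any character except [q0k] (captured).
`search` walks the string left to right and returns the first match it finds.
The match spans [0:9] → 'rNgggw2t.'.
Captured: group 1 = '2t.'.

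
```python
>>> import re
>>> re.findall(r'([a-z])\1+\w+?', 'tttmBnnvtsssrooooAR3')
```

['t', 'n', 's', 'o']

After group 1 captures some text, `\1` only succeeds where that same text appears again.
Matches: at [0:4] match 'tttm', group 1 = 't'; at [5:8] match 'nnv', group 1 = 'n'; at [9:13] match 'sssr', group 1 = 's'; at [13:18] match 'ooooA', group 1 = 'o'.
`findall` collects group 1 from each match (4 total).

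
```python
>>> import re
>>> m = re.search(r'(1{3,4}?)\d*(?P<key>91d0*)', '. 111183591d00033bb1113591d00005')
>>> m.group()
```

'111183591d000'

This matches 3 to 4 of a literal '1' (lazy) (captured); then zero or more of a digit; then the literal '91d', then zero or more of the literal '0' (captured as 'key').
Unlike `match`, `search` isn't anchored — it looks for the pattern anywhere in the string.
The match spans [2:15] → '111183591d000'.
Captured: group 1 = '111', group 2 = '91d000'.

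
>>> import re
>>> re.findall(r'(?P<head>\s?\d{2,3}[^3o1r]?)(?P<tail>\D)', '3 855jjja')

[(' 855j', 'j')]

This matches optionally whitespace, then 2 to 3 of a digit, then optionally any character except [3o1r] (captured as 'head'); then a non-digit (captured as 'tail').
Scanning left to right: at [1:7] match ' 855jj', groups = (' 855j', 'j').
2 groups means the one result is a tuple of 2 captured strings — 1 here.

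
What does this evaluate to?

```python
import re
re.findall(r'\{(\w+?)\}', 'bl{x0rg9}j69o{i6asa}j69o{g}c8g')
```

['x0rg9', 'i6asa', 'g']

Matches: at [2:9] match '{x0rg9}', group 1 = 'x0rg9'; at [13:20] match '{i6asa}', group 1 = 'i6asa'; at [24:27] match '{g}', group 1 = 'g'.
With a single group, `findall` returns only what that group captured — 3 items.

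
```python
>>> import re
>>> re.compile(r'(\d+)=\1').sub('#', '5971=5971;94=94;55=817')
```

After group 1 captures some text, `\1` only succeeds where that same text appears again.
Matches: at [0:9] → '5971=5971'; at [10:15] → '94=94'.
`sub` substitutes '#' at each match site.

'#;#;55=817'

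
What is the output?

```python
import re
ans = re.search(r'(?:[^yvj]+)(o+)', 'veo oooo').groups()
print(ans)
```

('o',)

Pattern: one or more of any character except [yvj] (non-capturing group); then one or more of a literal 'o' (captured).
`re.search` scans for the first position where the pattern succeeds.
The match spans [1:8] → 'eo oooo'.
Captured: group 1 = 'o'.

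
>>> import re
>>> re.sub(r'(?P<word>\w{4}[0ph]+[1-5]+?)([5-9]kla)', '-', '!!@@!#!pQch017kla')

'!!@@!#!-'

This matches exactly 4 of a word character, then one or more of one of [0ph], then one or more of a character in [1-5] (lazy) (captured as 'word'); then a character in [5-9], then the literal 'kla' (captured).
Matches: at [7:17] → 'pQch017kla'.
`sub` substitutes '-' at each match site.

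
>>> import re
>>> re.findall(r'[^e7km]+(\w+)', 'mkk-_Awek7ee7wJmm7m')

['ek7ee7wJmm7m']

The pattern matches one or more of any character except [e7km]; then one or more of a word character (captured).
Scanning left to right: at [3:19] match '-_Awek7ee7wJmm7m', group 1 = 'ek7ee7wJmm7m'.
One capturing group, so `findall` returns just the captured substring from the one match — 1 in all.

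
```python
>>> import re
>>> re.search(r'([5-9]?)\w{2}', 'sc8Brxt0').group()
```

'sc'

This matches optionally a character in [5-9] (captured); then exactly 2 of a word character.
`search` walks the string left to right and returns the first match it finds.
The match spans [0:2] → 'sc'.
Captured: group 1 = ''.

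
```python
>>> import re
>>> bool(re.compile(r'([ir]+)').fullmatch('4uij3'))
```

False

Pattern: one or more of one of [ir] (captured).
`re.fullmatch` requires the pattern to consume the entire string.
Here the pattern can't cover the whole string, so the call returns None, and `bool(None)` is False.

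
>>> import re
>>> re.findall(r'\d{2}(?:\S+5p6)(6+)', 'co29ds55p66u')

The pattern matches exactly 2 of a digit; then one or more of a non-whitespace character, then the literal '5p6' (non-capturing group); then one or more of a literal '6' (captured).
Matches: at [2:11] match '29ds55p66', group 1 = '6'.
`findall` collects group 1 from the one match (1 total).

['6']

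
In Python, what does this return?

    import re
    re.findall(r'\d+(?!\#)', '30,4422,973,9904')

['30', '4422', '973', '9904']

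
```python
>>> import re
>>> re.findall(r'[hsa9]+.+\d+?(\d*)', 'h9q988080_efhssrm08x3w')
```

['']

One capturing group, so `findall` returns just the captured substring from the one match — 1 in all.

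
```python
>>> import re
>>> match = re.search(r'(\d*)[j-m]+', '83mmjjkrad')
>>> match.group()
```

This matches zero or more of a digit (captured); then one or more of a character in [j-m].
Unlike `match`, `search` isn't anchored — it looks for the pattern anywhere in the string.
The match spans [0:7] → '83mmjjk'.
Captured: group 1 = '83'.

'83mmjjk'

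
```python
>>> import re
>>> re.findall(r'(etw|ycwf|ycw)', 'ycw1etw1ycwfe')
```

['ycw', 'etw', 'ycwf']

Branches in `(...|...)` are attempted left-to-right; the first branch that allows the whole pattern to succeed is taken.
Matches: at [0:3] match 'ycw', group 1 = 'ycw'; at [4:7] match 'etw', group 1 = 'etw'; at [8:12] match 'ycwf', group 1 = 'ycwf'.
With a single group, `findall` returns only what that group captured — 3 items.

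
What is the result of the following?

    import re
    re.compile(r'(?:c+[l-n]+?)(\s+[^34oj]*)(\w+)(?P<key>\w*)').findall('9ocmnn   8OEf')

[('   8OE', 'f', '')]

This matches one or more of a literal 'c', then one or more of a character in [l-n] (lazy) (non-capturing group); then one or more of whitespace, then zero or more of any character except [34oj] (captured); then one or more of a word character (captured); then zero or more of a word character (captured as 'key').
Matches: at [2:13] match 'cmnn   8OEf', groups = ('   8OE', 'f', '').
With 3 capturing groups, `findall` returns a 3-tuple per match.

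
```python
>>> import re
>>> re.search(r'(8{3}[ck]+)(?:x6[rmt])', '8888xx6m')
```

None

The pattern matches exactly 3 of a literal '8', then one or more of one of [ck] (captured); then the literal 'x6', then one of [rmt] (non-capturing group).
`re.search` scans for the first position where the pattern succeeds.
Here the pattern never matches, so the call returns None.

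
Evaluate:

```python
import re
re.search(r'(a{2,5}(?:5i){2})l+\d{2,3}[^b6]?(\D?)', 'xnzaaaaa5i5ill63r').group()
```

Pattern: 2 to 5 of a literal 'a', then the literal '5i' repeated 2 times (captured); then one or more of a literal 'l', then 2 to 3 of a digit, then optionally any character except [b6]; then optionally a non-digit (captured).
Unlike `match`, `search` isn't anchored — it looks for the pattern anywhere in the string.
The match spans [3:17] → 'aaaaa5i5ill63r'.
Captured: group 1 = 'aaaaa5i5i', group 2 = ''.

'aaaaa5i5ill63r'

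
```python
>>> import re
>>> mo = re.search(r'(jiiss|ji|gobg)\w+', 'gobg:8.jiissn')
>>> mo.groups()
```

('jiiss',)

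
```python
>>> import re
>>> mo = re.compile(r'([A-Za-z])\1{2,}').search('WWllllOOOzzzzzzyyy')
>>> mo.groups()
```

('l',)

A backreference is literal: `\1` must see the identical characters the first group matched.
`re.search` tries every starting position until one works.
The match spans [2:6] → 'llll'.
Captured: group 1 = 'l'.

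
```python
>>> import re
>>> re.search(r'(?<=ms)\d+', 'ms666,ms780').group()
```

The positive lookaround only admits positions where the adjacent text matches; those characters stay outside the span.
The match spans [2:5] → '666'.

'666'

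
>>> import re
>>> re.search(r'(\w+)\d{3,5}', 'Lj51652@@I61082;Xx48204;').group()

The pattern matches one or more of a word character (captured); then 3 to 5 of a digit.
`re.search` tries every starting position until one works.
The match spans [0:7] → 'Lj51652'.
Captured: group 1 = 'Lj51'.

'Lj51652'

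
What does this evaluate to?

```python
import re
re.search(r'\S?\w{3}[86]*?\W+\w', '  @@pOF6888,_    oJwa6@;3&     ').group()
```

The pattern matches optionally a non-whitespace character, then exactly 3 of a word character; then zero or more of one of [86] (lazy), then one or more of a non-word character, then a word character.
`re.search` scans for the first position where the pattern succeeds.
The match spans [3:13] → '@pOF6888,_'.

'@pOF6888,_'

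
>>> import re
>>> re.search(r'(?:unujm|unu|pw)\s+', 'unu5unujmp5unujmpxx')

None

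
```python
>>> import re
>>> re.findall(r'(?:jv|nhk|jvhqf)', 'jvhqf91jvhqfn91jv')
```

['jv', 'jv', 'jv']

Alternation tries branches left to right and keeps the first one that lets the overall match succeed at that position.
Matches: at [0:2] → 'jv'; at [7:9] → 'jv'; at [15:17] → 'jv'.
Since nothing is captured, `findall` lists the 3 matched substrings directly.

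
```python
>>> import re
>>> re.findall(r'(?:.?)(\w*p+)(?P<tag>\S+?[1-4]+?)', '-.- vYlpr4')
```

[('vYlp', 'r4')]

The pattern matches optionally any character (non-capturing group); then zero or more of a word character, then one or more of a literal 'p' (captured); then one or more of a non-whitespace character (lazy), then one or more of a character in [1-4] (lazy) (captured as 'tag').
`findall` packs the 2 group values into a tuple for every match.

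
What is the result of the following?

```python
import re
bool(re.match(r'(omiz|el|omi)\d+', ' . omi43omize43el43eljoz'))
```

False

`re.match` won't scan ahead — the pattern has to work from the very first character.
Here the string doesn't start with a match, so the call returns None, and `bool(None)` is False.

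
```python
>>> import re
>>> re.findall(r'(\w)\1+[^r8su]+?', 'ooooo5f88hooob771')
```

['o', '8', 'o', '7']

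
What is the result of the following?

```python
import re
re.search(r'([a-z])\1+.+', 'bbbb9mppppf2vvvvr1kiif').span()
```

(0, 22)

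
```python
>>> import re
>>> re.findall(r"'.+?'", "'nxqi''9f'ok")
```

With the lazy modifier that quantifier settles for the fewest repetitions that let the rest of the pattern succeed (the atoms after it are unaffected and can still be greedy).
Scanning left to right: at [0:6] → "'nxqi'"; at [6:10] → "'9f'".
`findall` yields the raw match text (2 of them) because the pattern has no groups.

["'nxqi'", "'9f'"]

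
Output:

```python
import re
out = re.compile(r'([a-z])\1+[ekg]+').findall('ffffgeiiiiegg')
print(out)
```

['f', 'i']

A backreference is literal: `\1` must see the identical characters the first group matched.
Because there's exactly one group, `findall` drops the full match and keeps group 1 from each hit.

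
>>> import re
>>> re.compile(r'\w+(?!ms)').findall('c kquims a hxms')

['c', 'kquims', 'a', 'hxms']

The negative lookahead/lookbehind blocks any match where the forbidden context is present.
Walking the string: at [0:1] → 'c'; at [2:8] → 'kquims'; at [9:10] → 'a'; at [11:15] → 'hxms'.
No capturing groups, so `findall` returns the 4 full match strings.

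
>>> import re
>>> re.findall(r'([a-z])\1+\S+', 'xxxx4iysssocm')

The backreference `\1` re-matches whatever the first group consumed, character for character.
Scanning left to right: at [0:13] match 'xxxx4iysssocm', group 1 = 'x'.
`findall` collects group 1 from the one match (1 total).

['x']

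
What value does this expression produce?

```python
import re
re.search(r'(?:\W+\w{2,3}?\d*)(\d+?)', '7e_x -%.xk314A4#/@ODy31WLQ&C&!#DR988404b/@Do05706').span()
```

This matches one or more of a non-word character, then 2 to 3 of a word character (lazy), then zero or more of a digit (non-capturing group); then one or more of a digit (lazy) (captured).
The match spans [4:13] → ' -%.xk314'.

(4, 13)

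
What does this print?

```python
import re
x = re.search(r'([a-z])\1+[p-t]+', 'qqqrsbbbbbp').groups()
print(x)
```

The match spans [0:5] → 'qqqrs'.
Captured: group 1 = 'q'.

('q',)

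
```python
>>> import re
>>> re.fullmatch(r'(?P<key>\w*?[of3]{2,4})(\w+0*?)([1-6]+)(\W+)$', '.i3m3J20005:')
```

None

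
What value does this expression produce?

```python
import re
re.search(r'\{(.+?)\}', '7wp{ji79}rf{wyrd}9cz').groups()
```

('ji79',)

The match spans [3:9] → '{ji79}'.
Captured: group 1 = 'ji79'.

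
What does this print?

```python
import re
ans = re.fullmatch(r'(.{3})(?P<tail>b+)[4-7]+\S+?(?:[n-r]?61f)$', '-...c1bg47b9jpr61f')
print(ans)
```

None

`fullmatch` succeeds only if the pattern covers the string from start to end.
Here there's no way to consume every character, so the call returns None.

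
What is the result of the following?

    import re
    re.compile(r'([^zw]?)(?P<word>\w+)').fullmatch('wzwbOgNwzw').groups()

('', 'wzwbOgNwzw')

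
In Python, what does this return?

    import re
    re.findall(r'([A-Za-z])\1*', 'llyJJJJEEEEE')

['l', 'y', 'J', 'E']

`\1` is not a pattern — it's the concrete string captured by group 1, re-applied verbatim.
Walking the string: at [0:2] match 'll', group 1 = 'l'; at [2:3] match 'y', group 1 = 'y'; at [3:7] match 'JJJJ', group 1 = 'J'; at [7:12] match 'EEEEE', group 1 = 'E'.
Because there's exactly one group, `findall` drops the full match and keeps group 1 from each hit.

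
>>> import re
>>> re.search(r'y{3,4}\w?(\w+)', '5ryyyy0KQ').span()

The match spans [2:9] → 'yyyy0KQ'.

(2, 9)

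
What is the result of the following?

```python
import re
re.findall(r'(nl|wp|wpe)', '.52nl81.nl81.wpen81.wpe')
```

`|` is ordered: at each position the engine commits to the first alternative that works.
Scanning left to right: at [3:5] match 'nl', group 1 = 'nl'; at [8:10] match 'nl', group 1 = 'nl'; at [13:15] match 'wp', group 1 = 'wp'; at [20:22] match 'wp', group 1 = 'wp'.
`findall` collects group 1 from each match (4 total).

['nl', 'nl', 'wp', 'wp']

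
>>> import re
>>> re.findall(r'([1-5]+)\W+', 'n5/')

['5']

Pattern: one or more of a character in [1-5] (captured); then one or more of a non-word character.
Matches: at [1:3] match '5/', group 1 = '5'.
With a single group, `findall` returns only what that group captured — 1 item.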